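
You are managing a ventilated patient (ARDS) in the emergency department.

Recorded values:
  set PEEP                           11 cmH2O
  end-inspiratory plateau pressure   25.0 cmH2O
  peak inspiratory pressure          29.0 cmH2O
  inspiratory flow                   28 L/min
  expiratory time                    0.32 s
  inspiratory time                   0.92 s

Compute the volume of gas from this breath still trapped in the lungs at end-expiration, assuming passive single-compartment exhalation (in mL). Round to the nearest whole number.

Flow: 28 L/min ÷ 60 = 0.4667 L/s.
Vt = flow × Ti = 0.4667 L/s × 0.92 s × 1000 mL/L = 429.36 mL.
R = (PIP − Pplat)/V̇ = (29.0 − 25.0) / 0.4667 = 4.0/0.4667 = 8.571 cmH2O·s/L.
C = Vt/(Pplat − PEEP) = 429.36 / (25.0 − 11) = 429.36/14.0 = 30.669 mL/cmH2O.
τ = R × C = 8.571 × 0.03067 L/cmH2O = 0.2629 s.
Fraction remaining = e^(−Te/τ) = e^(−0.32/0.2629) = 0.2961.
Trapped volume = 429.36 × 0.2961 = 127.13 mL.

127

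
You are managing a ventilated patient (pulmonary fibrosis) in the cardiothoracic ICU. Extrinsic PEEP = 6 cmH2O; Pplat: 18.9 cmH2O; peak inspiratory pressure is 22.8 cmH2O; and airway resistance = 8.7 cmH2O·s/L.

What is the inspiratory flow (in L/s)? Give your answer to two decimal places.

0.45

flow = (PIP − Pplat) / Raw = 3.9 / 8.7 = 0.4483 L/s.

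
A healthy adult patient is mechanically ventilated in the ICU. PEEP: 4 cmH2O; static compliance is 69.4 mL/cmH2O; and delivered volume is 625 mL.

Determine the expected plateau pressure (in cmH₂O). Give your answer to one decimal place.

13.0

Pplat = PEEP + Vt / Cstat = 4 + 625 / 69.4 = 4 + 9.006 = 13.006 cmH2O.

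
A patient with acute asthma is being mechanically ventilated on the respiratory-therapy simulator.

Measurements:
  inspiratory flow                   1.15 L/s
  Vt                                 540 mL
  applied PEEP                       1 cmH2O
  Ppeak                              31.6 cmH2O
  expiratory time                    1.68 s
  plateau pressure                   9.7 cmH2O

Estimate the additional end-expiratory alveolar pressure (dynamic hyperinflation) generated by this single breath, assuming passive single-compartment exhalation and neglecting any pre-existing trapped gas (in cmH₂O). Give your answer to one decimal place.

2.1

R = (PIP − Pplat)/V̇ = (31.6 − 9.7) / 1.15 = 21.9/1.15 = 19.043 cmH2O·s/L.
C = Vt/(Pplat − PEEP) = 540.0 / (9.7 − 1) = 540.0/8.7 = 62.069 mL/cmH2O.
τ = R × C = 19.043 × 0.06207 L/cmH2O = 1.182 s.
Fraction remaining = e^(−Te/τ) = e^(−1.68/1.182) = 0.2414; trapped volume = 540.0 × 0.2414 = 130.36 mL.
Additional alveolar pressure from trapping ≈ V_trapped / C = 130.36 / 62.069 = 2.1 cmH2O.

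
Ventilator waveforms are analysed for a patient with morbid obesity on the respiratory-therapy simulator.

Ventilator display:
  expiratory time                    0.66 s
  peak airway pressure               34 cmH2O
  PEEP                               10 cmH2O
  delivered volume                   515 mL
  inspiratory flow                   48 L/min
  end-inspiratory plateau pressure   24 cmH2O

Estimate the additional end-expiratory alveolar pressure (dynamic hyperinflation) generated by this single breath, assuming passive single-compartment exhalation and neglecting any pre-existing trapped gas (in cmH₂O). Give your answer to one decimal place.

3.3

Flow: 48 L/min ÷ 60 = 0.8 L/s.
R = (PIP − Pplat)/V̇ = (34 − 24) / 0.8 = 10.0/0.8 = 12.5 cmH2O·s/L.
C = Vt/(Pplat − PEEP) = 515.0 / (24 − 10) = 515.0/14.0 = 36.786 mL/cmH2O.
τ = R × C = 12.5 × 0.03679 L/cmH2O = 0.4599 s.
Fraction remaining = e^(−Te/τ) = e^(−0.66/0.4599) = 0.2381; trapped volume = 515.0 × 0.2381 = 122.62 mL.
Additional alveolar pressure from trapping ≈ V_trapped / C = 122.62 / 36.786 = 3.333 cmH2O.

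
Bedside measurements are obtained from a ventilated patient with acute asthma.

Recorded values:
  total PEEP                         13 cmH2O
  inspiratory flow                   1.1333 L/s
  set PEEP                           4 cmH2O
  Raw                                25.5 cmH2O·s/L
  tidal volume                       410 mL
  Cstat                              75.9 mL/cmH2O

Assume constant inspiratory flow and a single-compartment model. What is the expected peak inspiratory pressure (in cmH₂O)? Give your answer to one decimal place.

Total PEEP = 13 cmH2O (set 4 + intrinsic 9); this is the baseline alveolar pressure.
Equation of motion (constant flow): PIP = Vt/C + R·V̇ + PEEP.
PIP = 410/75.9 + 25.5×1.1333 + 13 = 5.402 + 28.899 + 13 = 47.301 cmH2O.

47.3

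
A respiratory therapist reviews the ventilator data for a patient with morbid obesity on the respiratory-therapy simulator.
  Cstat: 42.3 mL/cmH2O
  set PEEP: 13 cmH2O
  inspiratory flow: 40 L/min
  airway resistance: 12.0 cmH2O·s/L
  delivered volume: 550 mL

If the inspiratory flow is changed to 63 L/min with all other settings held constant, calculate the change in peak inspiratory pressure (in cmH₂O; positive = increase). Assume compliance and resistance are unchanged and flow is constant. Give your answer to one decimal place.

4.6

Flow: 40 L/min ÷ 60 = 0.6667 L/s.
New flow: 63 L/min ÷ 60 = 1.05 L/s.
PIP = Vt/C + R·V̇ + PEEP (constant-flow equation of motion).
Only the resistive term changes: ΔPIP = R × ΔV̇ = 12.0 × (1.05 − 0.6667) = 12.0 × 0.3833 = 4.6 cmH2O.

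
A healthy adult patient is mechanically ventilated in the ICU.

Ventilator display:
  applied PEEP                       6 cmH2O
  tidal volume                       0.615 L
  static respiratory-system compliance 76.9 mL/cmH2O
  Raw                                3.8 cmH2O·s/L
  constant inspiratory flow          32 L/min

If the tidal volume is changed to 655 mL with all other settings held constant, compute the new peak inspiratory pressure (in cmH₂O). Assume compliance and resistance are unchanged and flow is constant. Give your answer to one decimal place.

16.5

Flow: 32 L/min ÷ 60 = 0.5333 L/s.
PIP = Vt/C + R·V̇ + PEEP (constant-flow equation of motion).
Only the elastic term changes: ΔPIP = ΔVt / C = (655 − 615) / 76.9 = 0.5202 cmH2O.
Original PIP = 615/76.9 + 3.8×0.5333 + 6 = 16.024 cmH2O; new PIP = 16.024 + (0.5202) = 16.544 cmH2O.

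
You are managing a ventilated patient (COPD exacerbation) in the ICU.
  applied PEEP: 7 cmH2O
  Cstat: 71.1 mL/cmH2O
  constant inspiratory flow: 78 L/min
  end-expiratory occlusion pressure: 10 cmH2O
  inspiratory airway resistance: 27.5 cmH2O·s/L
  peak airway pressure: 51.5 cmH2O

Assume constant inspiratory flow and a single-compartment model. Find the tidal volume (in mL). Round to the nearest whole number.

409

Flow: 78 L/min ÷ 60 = 1.3 L/s.
Total PEEP = 10 cmH2O (set 7 + intrinsic 3); this is the baseline alveolar pressure.
Equation of motion (constant flow): PIP = Vt/C + R·V̇ + PEEP.
Vt/C = PIP − R·V̇ − PEEP = 51.5 − 35.75 − 10 = 5.75 cmH2O.
Vt = C × 5.75 = 71.1 × 5.75 = 408.83 mL.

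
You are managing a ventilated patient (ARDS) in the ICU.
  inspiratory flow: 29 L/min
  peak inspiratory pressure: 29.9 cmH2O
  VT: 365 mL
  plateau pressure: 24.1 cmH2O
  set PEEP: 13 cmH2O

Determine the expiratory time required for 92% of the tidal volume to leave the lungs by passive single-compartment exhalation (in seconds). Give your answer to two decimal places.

1.00

Flow: 29 L/min ÷ 60 = 0.4833 L/s.
R = (PIP − Pplat)/V̇ = (29.9 − 24.1) / 0.4833 = 5.8/0.4833 = 12.001 cmH2O·s/L.
C = Vt/(Pplat − PEEP) = 365.0 / (24.1 − 13) = 365.0/11.1 = 32.883 mL/cmH2O.
τ = R × C = 12.001 × 0.03288 L/cmH2O = 0.3946 s.
t = −τ·ln(1 − 0.92) = −0.3946·ln(0.08) = 0.9967 s.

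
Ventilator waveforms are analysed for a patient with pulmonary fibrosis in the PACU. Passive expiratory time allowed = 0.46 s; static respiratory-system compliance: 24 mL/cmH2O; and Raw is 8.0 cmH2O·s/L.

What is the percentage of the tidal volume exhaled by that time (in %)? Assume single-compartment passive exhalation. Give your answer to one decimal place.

90.9

τ = R × C = 8.0 × 24 mL/cmH2O = 8.0 × 0.024 L/cmH2O = 0.192 s.
Passive exhalation: V(t)/V₀ = e^(−t/τ) = e^(−0.46/0.192) = 0.0911.
Fraction exhaled = 1 − 0.0911 = 0.9089 → 90.89%.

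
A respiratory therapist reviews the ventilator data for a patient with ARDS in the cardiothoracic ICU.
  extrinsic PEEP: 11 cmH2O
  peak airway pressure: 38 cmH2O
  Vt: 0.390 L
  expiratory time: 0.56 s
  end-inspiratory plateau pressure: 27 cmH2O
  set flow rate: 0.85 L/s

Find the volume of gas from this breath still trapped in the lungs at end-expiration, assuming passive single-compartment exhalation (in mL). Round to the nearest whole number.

R = (PIP − Pplat)/V̇ = (38 − 27) / 0.85 = 11.0/0.85 = 12.941 cmH2O·s/L.
C = Vt/(Pplat − PEEP) = 390.0 / (27 − 11) = 390.0/16.0 = 24.375 mL/cmH2O.
τ = R × C = 12.941 × 0.02438 L/cmH2O = 0.3155 s.
Fraction remaining = e^(−Te/τ) = e^(−0.56/0.3155) = 0.1695.
Trapped volume = 390.0 × 0.1695 = 66.105 mL.

66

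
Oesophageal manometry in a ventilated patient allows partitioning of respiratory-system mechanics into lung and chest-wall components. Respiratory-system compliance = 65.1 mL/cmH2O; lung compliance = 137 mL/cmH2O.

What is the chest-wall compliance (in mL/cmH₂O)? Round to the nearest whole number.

124

1/Ccw = 1/Crs − 1/CL.
1/Ccw = 1/65.1 − 1/137 = 0.008062.
Ccw = 124.04 mL/cmH2O.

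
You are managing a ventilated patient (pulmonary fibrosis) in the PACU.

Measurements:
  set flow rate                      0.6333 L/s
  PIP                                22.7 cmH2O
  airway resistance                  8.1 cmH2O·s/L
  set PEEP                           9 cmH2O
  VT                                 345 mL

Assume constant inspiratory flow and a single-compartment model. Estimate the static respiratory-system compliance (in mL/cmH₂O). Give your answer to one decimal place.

Equation of motion (constant flow): PIP = Vt/C + R·V̇ + PEEP.
Vt/C = PIP − R·V̇ − PEEP = 22.7 − 8.1×0.6333 − 9 = 22.7 − 5.13 − 9 = 8.57 cmH2O.
C = Vt / 8.57 = 345 / 8.57 = 40.257 mL/cmH2O.

40.3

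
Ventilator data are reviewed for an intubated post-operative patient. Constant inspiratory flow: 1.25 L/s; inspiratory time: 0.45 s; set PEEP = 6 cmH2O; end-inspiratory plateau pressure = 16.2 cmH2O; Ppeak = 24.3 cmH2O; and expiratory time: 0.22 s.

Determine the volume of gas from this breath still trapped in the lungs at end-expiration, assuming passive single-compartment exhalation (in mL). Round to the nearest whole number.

Vt = flow × Ti = 1.25 L/s × 0.45 s × 1000 mL/L = 562.5 mL.
R = (PIP − Pplat)/V̇ = (24.3 − 16.2) / 1.25 = 8.1/1.25 = 6.48 cmH2O·s/L.
C = Vt/(Pplat − PEEP) = 562.5 / (16.2 − 6) = 562.5/10.2 = 55.147 mL/cmH2O.
τ = R × C = 6.48 × 0.05515 L/cmH2O = 0.3574 s.
Fraction remaining = e^(−Te/τ) = e^(−0.22/0.3574) = 0.5403.
Trapped volume = 562.5 × 0.5403 = 303.92 mL.

304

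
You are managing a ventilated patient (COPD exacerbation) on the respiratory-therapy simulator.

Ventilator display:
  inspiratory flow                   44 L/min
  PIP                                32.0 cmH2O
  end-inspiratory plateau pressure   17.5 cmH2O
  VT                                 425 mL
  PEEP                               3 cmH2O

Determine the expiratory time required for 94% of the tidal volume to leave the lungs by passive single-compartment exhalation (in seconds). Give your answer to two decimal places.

Flow: 44 L/min ÷ 60 = 0.7333 L/s.
R = (PIP − Pplat)/V̇ = (32.0 − 17.5) / 0.7333 = 14.5/0.7333 = 19.774 cmH2O·s/L.
C = Vt/(Pplat − PEEP) = 425.0 / (17.5 − 3) = 425.0/14.5 = 29.31 mL/cmH2O.
τ = R × C = 19.774 × 0.02931 L/cmH2O = 0.5796 s.
t = −τ·ln(1 − 0.94) = −0.5796·ln(0.06) = 1.631 s.

1.63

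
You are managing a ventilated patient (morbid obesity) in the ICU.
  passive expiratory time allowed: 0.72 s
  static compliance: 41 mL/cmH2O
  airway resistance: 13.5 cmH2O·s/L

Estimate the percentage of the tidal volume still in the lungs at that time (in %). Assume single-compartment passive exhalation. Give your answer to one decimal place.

τ = R × C = 13.5 × 41 mL/cmH2O = 13.5 × 0.041 L/cmH2O = 0.5535 s.
Passive exhalation: V(t)/V₀ = e^(−t/τ) = e^(−0.72/0.5535) = 0.2723.
Fraction remaining = 0.2723 → 27.23%.

27.2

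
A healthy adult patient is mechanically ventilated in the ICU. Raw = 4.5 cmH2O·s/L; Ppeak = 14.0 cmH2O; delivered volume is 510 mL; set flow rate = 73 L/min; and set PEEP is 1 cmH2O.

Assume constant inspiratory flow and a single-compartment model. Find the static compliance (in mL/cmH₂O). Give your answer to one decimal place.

67.8

Flow: 73 L/min ÷ 60 = 1.2167 L/s.
Equation of motion (constant flow): PIP = Vt/C + R·V̇ + PEEP.
Vt/C = PIP − R·V̇ − PEEP = 14.0 − 4.5×1.2167 − 1 = 14.0 − 5.475 − 1 = 7.525 cmH2O.
C = Vt / 7.525 = 510 / 7.525 = 67.774 mL/cmH2O.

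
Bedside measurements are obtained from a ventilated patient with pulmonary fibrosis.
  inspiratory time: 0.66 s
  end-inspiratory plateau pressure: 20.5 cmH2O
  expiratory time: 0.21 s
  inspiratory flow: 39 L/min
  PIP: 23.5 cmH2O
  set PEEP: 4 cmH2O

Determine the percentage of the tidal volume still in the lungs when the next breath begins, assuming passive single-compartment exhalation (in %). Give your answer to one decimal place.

Flow: 39 L/min ÷ 60 = 0.65 L/s.
Vt = flow × Ti = 0.65 L/s × 0.66 s × 1000 mL/L = 429.0 mL.
R = (PIP − Pplat)/V̇ = (23.5 − 20.5) / 0.65 = 3.0/0.65 = 4.615 cmH2O·s/L.
C = Vt/(Pplat − PEEP) = 429.0 / (20.5 − 4) = 429.0/16.5 = 26.0 mL/cmH2O.
τ = R × C = 4.615 × 0.026 L/cmH2O = 0.12 s.
Fraction remaining at end-expiration = e^(−Te/τ) = e^(−0.21/0.12) = 0.1738 → 17.38%.

17.4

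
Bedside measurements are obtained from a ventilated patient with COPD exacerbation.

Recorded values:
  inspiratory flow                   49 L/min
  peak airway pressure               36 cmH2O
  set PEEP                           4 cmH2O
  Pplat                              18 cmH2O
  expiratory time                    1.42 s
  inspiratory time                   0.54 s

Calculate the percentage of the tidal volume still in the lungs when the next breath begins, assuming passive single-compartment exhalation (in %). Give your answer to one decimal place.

Flow: 49 L/min ÷ 60 = 0.8167 L/s.
Vt = flow × Ti = 0.8167 L/s × 0.54 s × 1000 mL/L = 441.02 mL.
R = (PIP − Pplat)/V̇ = (36 − 18) / 0.8167 = 18.0/0.8167 = 22.04 cmH2O·s/L.
C = Vt/(Pplat − PEEP) = 441.02 / (18 − 4) = 441.02/14.0 = 31.501 mL/cmH2O.
τ = R × C = 22.04 × 0.0315 L/cmH2O = 0.6943 s.
Fraction remaining at end-expiration = e^(−Te/τ) = e^(−1.42/0.6943) = 0.1294 → 12.94%.

12.9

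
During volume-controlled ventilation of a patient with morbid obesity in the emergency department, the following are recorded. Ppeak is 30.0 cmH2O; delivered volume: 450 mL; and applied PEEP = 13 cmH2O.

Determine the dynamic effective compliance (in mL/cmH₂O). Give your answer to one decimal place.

26.5

Dynamic compliance = Vt / (PIP − PEEP) = 450 / (30.0 − 13) = 450 / 17.0 = 26.471 mL/cmH2O.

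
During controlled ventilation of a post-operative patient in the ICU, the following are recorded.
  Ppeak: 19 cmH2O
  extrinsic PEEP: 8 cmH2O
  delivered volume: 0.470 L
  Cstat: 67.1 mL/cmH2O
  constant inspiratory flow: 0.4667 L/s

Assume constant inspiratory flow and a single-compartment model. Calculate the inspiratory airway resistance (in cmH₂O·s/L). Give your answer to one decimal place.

Equation of motion (constant flow): PIP = Vt/C + R·V̇ + PEEP.
R·V̇ = PIP − Vt/C − PEEP = 19 − 470/67.1 − 8 = 19 − 7.004 − 8 = 3.996 cmH2O.
R = 3.996 / 0.4667 = 8.562 cmH2O·s/L.

8.6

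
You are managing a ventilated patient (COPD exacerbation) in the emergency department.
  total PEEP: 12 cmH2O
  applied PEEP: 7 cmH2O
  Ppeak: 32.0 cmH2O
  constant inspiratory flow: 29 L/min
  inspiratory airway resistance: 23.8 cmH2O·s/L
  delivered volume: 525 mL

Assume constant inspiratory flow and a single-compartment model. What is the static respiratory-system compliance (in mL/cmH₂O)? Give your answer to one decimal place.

Flow: 29 L/min ÷ 60 = 0.4833 L/s.
Total PEEP = 12 cmH2O (set 7 + intrinsic 5); this is the baseline alveolar pressure.
Equation of motion (constant flow): PIP = Vt/C + R·V̇ + PEEP.
Vt/C = PIP − R·V̇ − PEEP = 32.0 − 23.8×0.4833 − 12 = 32.0 − 11.503 − 12 = 8.497 cmH2O.
C = Vt / 8.497 = 525 / 8.497 = 61.787 mL/cmH2O.

61.8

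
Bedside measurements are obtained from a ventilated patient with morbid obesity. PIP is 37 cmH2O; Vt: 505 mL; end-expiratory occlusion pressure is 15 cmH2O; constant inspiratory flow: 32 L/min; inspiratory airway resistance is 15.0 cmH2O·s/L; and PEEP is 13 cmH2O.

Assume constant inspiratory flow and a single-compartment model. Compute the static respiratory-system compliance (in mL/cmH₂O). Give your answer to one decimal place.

Flow: 32 L/min ÷ 60 = 0.5333 L/s.
Total PEEP = 15 cmH2O (set 13 + intrinsic 2); this is the baseline alveolar pressure.
Equation of motion (constant flow): PIP = Vt/C + R·V̇ + PEEP.
Vt/C = PIP − R·V̇ − PEEP = 37 − 15.0×0.5333 − 15 = 37 − 8.0 − 15 = 14.0 cmH2O.
C = Vt / 14.0 = 505 / 14.0 = 36.071 mL/cmH2O.

36.1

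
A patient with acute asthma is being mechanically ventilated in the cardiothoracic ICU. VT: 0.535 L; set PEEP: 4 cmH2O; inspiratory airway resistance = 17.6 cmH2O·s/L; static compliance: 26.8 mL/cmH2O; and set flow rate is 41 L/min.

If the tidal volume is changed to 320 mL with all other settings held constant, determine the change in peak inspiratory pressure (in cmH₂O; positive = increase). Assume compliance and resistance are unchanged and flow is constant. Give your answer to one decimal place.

-8.0

PIP = Vt/C + R·V̇ + PEEP (constant-flow equation of motion).
Only the elastic term changes: ΔPIP = ΔVt / C = (320 − 535) / 26.8 = -8.022 cmH2O.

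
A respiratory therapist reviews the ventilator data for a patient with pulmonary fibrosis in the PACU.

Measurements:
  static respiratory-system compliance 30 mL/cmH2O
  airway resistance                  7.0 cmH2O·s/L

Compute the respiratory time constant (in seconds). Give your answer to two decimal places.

τ = R × C = 7.0 × 30 mL/cmH2O = 7.0 × 0.030 L/cmH2O = 0.21 s.

0.21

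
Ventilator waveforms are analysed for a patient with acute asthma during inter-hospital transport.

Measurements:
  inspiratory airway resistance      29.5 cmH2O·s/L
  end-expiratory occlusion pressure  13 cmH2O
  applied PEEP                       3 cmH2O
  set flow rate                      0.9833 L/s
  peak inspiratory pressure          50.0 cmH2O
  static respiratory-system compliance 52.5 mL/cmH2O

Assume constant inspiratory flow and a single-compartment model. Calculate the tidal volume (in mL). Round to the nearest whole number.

Total PEEP = 13 cmH2O (set 3 + intrinsic 10); this is the baseline alveolar pressure.
Equation of motion (constant flow): PIP = Vt/C + R·V̇ + PEEP.
Vt/C = PIP − R·V̇ − PEEP = 50.0 − 29.007 − 13 = 7.993 cmH2O.
Vt = C × 7.993 = 52.5 × 7.993 = 419.63 mL.

420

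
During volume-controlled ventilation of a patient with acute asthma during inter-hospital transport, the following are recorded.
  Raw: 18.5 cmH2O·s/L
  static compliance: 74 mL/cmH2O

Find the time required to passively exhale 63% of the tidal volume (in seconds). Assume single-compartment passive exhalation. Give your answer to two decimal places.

τ = R × C = 18.5 × 74 mL/cmH2O = 18.5 × 0.074 L/cmH2O = 1.369 s.
Exhaled fraction f = 1 − e^(−t/τ) → t = −τ·ln(1 − f) = −1.369·ln(0.37) = 1.361 s.

1.36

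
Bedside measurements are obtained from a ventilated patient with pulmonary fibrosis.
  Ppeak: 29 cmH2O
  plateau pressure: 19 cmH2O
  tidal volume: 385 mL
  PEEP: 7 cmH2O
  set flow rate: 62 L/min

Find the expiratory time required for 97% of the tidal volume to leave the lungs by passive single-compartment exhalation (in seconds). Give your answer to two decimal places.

1.09

Flow: 62 L/min ÷ 60 = 1.0333 L/s.
R = (PIP − Pplat)/V̇ = (29 − 19) / 1.0333 = 10.0/1.0333 = 9.678 cmH2O·s/L.
C = Vt/(Pplat − PEEP) = 385.0 / (19 − 7) = 385.0/12.0 = 32.083 mL/cmH2O.
τ = R × C = 9.678 × 0.03208 L/cmH2O = 0.3105 s.
t = −τ·ln(1 − 0.97) = −0.3105·ln(0.03) = 1.089 s.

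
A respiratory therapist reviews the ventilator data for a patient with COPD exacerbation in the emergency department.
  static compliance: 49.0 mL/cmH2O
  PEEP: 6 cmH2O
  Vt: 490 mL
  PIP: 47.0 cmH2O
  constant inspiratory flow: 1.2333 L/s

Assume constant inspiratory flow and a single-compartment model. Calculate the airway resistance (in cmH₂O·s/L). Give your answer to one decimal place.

25.1

Equation of motion (constant flow): PIP = Vt/C + R·V̇ + PEEP.
R·V̇ = PIP − Vt/C − PEEP = 47.0 − 490/49.0 − 6 = 47.0 − 10.0 − 6 = 31.0 cmH2O.
R = 31.0 / 1.2333 = 25.136 cmH2O·s/L.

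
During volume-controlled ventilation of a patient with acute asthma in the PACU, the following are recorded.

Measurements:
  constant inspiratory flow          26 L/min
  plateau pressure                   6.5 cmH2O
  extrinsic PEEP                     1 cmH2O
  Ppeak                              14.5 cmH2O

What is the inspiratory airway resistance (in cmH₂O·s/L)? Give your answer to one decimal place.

Flow: 26 L/min ÷ 60 = 0.4333 L/s.
Raw = (PIP − Pplat) / flow = (14.5 − 6.5) / 0.4333 = 8.0 / 0.4333 = 18.463 cmH2O·s/L.

18.5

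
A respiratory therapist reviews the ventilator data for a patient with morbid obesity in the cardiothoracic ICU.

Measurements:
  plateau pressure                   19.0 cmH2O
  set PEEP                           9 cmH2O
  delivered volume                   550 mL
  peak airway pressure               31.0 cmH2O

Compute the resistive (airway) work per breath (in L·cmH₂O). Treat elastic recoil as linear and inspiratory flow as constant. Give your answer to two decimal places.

With constant inspiratory flow the resistive pressure is constant at PIP − Pplat = 31.0 − 19.0 = 12.0 cmH2O, so resistive work = 12.0 × 0.550 = 6.6 L·cmH2O.

6.60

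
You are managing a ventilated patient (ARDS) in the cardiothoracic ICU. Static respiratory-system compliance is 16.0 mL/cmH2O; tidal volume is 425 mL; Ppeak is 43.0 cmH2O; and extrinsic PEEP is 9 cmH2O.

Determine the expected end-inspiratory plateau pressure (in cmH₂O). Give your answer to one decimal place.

35.6

Pplat = PEEP + Vt / Cstat = 9 + 425 / 16.0 = 9 + 26.563 = 35.563 cmH2O.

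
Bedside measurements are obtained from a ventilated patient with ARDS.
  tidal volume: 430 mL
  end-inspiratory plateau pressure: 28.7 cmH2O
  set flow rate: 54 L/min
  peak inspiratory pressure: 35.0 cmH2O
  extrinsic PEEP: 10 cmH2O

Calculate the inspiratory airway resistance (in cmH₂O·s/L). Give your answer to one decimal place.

7.0

Flow: 54 L/min ÷ 60 = 0.9 L/s.
Raw = (PIP − Pplat) / flow = (35.0 − 28.7) / 0.9 = 6.3 / 0.9 = 7.0 cmH2O·s/L.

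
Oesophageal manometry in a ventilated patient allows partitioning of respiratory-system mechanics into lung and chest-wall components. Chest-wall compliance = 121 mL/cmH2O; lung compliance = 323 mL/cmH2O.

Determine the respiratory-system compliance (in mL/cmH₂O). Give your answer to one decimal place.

Lung and chest wall are elastances in series: 1/Crs = 1/CL + 1/Ccw.
1/Crs = 1/323 + 1/121 = 0.01136.
Crs = 88.028 mL/cmH2O.

88.0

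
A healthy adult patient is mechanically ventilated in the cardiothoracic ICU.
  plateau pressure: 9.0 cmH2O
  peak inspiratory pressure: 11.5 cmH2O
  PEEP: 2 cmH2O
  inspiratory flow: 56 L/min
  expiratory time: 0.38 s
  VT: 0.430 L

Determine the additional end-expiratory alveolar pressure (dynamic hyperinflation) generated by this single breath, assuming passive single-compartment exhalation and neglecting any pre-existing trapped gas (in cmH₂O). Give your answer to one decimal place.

0.7

Flow: 56 L/min ÷ 60 = 0.9333 L/s.
R = (PIP − Pplat)/V̇ = (11.5 − 9.0) / 0.9333 = 2.5/0.9333 = 2.679 cmH2O·s/L.
C = Vt/(Pplat − PEEP) = 430.0 / (9.0 − 2) = 430.0/7.0 = 61.429 mL/cmH2O.
τ = R × C = 2.679 × 0.06143 L/cmH2O = 0.1646 s.
Fraction remaining = e^(−Te/τ) = e^(−0.38/0.1646) = 0.0994; trapped volume = 430.0 × 0.0994 = 42.742 mL.
Additional alveolar pressure from trapping ≈ V_trapped / C = 42.742 / 61.429 = 0.6958 cmH2O.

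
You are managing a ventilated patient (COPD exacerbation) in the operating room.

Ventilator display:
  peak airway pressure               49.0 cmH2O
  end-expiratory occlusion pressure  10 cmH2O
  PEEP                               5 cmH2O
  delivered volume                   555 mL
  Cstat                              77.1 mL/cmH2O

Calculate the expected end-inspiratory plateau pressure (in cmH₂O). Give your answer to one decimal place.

End-expiratory occlusion gives total PEEP = 10 cmH2O (intrinsic PEEP = 10 − 5 = 5). Use total PEEP for the elastic gradient.
Pplat = PEEPtotal + Vt / Cstat = 10 + 555 / 77.1 = 10 + 7.198 = 17.198 cmH2O.

17.2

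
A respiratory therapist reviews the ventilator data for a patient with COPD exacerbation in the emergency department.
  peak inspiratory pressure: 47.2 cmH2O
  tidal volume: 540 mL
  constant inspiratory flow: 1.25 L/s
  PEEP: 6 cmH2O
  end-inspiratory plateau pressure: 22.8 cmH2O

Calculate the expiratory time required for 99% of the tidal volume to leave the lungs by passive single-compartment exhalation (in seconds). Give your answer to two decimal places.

2.89

R = (PIP − Pplat)/V̇ = (47.2 − 22.8) / 1.25 = 24.4/1.25 = 19.52 cmH2O·s/L.
C = Vt/(Pplat − PEEP) = 540.0 / (22.8 − 6) = 540.0/16.8 = 32.143 mL/cmH2O.
τ = R × C = 19.52 × 0.03214 L/cmH2O = 0.6274 s.
t = −τ·ln(1 − 0.99) = −0.6274·ln(0.01) = 2.889 s.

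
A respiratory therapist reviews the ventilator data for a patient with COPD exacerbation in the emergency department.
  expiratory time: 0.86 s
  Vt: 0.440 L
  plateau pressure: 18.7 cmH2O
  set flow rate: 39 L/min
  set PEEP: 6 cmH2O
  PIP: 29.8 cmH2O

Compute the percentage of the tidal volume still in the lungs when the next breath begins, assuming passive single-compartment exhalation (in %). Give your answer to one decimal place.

23.4

Flow: 39 L/min ÷ 60 = 0.65 L/s.
R = (PIP − Pplat)/V̇ = (29.8 − 18.7) / 0.65 = 11.1/0.65 = 17.077 cmH2O·s/L.
C = Vt/(Pplat − PEEP) = 440.0 / (18.7 − 6) = 440.0/12.7 = 34.646 mL/cmH2O.
τ = R × C = 17.077 × 0.03465 L/cmH2O = 0.5917 s.
Fraction remaining at end-expiration = e^(−Te/τ) = e^(−0.86/0.5917) = 0.2338 → 23.38%.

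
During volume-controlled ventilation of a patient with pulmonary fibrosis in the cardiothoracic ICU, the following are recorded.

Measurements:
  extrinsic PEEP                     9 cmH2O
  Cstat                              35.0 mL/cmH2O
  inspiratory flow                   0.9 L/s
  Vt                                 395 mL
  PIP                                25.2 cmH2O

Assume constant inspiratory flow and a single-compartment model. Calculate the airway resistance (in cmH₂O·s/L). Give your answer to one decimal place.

Equation of motion (constant flow): PIP = Vt/C + R·V̇ + PEEP.
R·V̇ = PIP − Vt/C − PEEP = 25.2 − 395/35.0 − 9 = 25.2 − 11.286 − 9 = 4.914 cmH2O.
R = 4.914 / 0.9 = 5.46 cmH2O·s/L.

5.5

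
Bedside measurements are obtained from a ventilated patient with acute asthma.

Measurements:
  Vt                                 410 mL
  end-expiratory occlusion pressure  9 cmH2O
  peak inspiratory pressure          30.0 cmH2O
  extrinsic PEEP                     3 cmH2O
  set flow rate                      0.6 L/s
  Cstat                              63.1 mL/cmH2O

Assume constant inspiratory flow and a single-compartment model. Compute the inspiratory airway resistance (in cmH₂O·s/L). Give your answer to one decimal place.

Total PEEP = 9 cmH2O (set 3 + intrinsic 6); this is the baseline alveolar pressure.
Equation of motion (constant flow): PIP = Vt/C + R·V̇ + PEEP.
R·V̇ = PIP − Vt/C − PEEP = 30.0 − 410/63.1 − 9 = 30.0 − 6.498 − 9 = 14.502 cmH2O.
R = 14.502 / 0.6 = 24.17 cmH2O·s/L.

24.2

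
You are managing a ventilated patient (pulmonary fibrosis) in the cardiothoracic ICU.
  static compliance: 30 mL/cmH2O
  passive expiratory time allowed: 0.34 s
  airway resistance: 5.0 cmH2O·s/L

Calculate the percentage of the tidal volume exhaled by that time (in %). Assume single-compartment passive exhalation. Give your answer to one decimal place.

89.6

τ = R × C = 5.0 × 30 mL/cmH2O = 5.0 × 0.030 L/cmH2O = 0.15 s.
Passive exhalation: V(t)/V₀ = e^(−t/τ) = e^(−0.34/0.15) = 0.1037.
Fraction exhaled = 1 − 0.1037 = 0.8963 → 89.63%.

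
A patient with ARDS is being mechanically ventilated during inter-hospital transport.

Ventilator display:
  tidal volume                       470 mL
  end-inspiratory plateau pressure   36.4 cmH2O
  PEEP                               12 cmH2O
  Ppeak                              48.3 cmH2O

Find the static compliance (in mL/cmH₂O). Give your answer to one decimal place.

Cstat = Vt / (Pplat − PEEP) = 470 / (36.4 − 12) = 470 / 24.4 = 19.262 mL/cmH2O.

19.3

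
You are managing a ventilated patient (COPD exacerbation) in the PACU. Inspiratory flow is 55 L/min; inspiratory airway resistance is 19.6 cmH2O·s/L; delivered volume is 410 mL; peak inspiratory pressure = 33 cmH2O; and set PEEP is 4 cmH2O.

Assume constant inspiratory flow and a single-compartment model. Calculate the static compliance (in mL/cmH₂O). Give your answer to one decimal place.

Flow: 55 L/min ÷ 60 = 0.9167 L/s.
Equation of motion (constant flow): PIP = Vt/C + R·V̇ + PEEP.
Vt/C = PIP − R·V̇ − PEEP = 33 − 19.6×0.9167 − 4 = 33 − 17.967 − 4 = 11.033 cmH2O.
C = Vt / 11.033 = 410 / 11.033 = 37.161 mL/cmH2O.

37.2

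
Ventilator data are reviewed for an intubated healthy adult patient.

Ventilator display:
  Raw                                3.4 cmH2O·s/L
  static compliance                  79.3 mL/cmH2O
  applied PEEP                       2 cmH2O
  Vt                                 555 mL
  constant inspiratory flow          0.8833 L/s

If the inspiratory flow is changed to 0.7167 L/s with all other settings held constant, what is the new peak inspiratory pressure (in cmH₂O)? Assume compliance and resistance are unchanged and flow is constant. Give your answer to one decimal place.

PIP = Vt/C + R·V̇ + PEEP (constant-flow equation of motion).
Only the resistive term changes: ΔPIP = R × ΔV̇ = 3.4 × (0.7167 − 0.8833) = 3.4 × -0.1666 = -0.5664 cmH2O.
Original PIP = 555/79.3 + 3.4×0.8833 + 2 = 12.002 cmH2O; new PIP = 12.002 + (-0.5664) = 11.436 cmH2O.

11.4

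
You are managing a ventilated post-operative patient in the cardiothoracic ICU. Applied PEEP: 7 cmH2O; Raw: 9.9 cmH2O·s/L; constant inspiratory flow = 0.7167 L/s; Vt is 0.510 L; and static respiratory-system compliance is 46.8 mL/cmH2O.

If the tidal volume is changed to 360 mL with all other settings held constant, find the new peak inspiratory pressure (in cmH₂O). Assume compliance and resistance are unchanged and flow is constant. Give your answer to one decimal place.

21.8

PIP = Vt/C + R·V̇ + PEEP (constant-flow equation of motion).
Only the elastic term changes: ΔPIP = ΔVt / C = (360 − 510) / 46.8 = -3.205 cmH2O.
Original PIP = 510/46.8 + 9.9×0.7167 + 7 = 24.993 cmH2O; new PIP = 24.993 + (-3.205) = 21.788 cmH2O.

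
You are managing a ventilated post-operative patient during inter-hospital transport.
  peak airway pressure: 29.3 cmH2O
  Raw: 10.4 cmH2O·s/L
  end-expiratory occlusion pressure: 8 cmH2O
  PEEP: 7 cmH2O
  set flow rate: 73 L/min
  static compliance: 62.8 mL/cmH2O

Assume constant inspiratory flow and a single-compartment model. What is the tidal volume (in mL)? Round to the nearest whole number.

543

Flow: 73 L/min ÷ 60 = 1.2167 L/s.
Total PEEP = 8 cmH2O (set 7 + intrinsic 1); this is the baseline alveolar pressure.
Equation of motion (constant flow): PIP = Vt/C + R·V̇ + PEEP.
Vt/C = PIP − R·V̇ − PEEP = 29.3 − 12.654 − 8 = 8.646 cmH2O.
Vt = C × 8.646 = 62.8 × 8.646 = 542.97 mL.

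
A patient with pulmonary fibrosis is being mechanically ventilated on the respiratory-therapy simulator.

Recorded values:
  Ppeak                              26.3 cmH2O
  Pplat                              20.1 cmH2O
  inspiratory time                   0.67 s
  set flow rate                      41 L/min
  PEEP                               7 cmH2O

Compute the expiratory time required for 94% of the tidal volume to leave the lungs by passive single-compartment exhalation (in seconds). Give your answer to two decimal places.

Flow: 41 L/min ÷ 60 = 0.6833 L/s.
Vt = flow × Ti = 0.6833 L/s × 0.67 s × 1000 mL/L = 457.81 mL.
R = (PIP − Pplat)/V̇ = (26.3 − 20.1) / 0.6833 = 6.2/0.6833 = 9.074 cmH2O·s/L.
C = Vt/(Pplat − PEEP) = 457.81 / (20.1 − 7) = 457.81/13.1 = 34.947 mL/cmH2O.
τ = R × C = 9.074 × 0.03495 L/cmH2O = 0.3171 s.
t = −τ·ln(1 − 0.94) = −0.3171·ln(0.06) = 0.8921 s.

0.89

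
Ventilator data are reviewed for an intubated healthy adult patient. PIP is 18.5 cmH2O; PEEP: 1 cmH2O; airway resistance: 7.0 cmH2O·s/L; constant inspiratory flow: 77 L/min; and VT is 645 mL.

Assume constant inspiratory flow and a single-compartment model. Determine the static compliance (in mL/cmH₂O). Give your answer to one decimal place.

75.7

Flow: 77 L/min ÷ 60 = 1.2833 L/s.
Equation of motion (constant flow): PIP = Vt/C + R·V̇ + PEEP.
Vt/C = PIP − R·V̇ − PEEP = 18.5 − 7.0×1.2833 − 1 = 18.5 − 8.983 − 1 = 8.517 cmH2O.
C = Vt / 8.517 = 645 / 8.517 = 75.731 mL/cmH2O.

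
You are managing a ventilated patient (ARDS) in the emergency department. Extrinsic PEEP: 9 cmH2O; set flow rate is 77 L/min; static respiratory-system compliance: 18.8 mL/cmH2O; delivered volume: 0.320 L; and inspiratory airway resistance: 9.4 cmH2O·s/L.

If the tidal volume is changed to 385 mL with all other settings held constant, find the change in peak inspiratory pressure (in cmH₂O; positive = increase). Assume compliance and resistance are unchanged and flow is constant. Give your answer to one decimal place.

PIP = Vt/C + R·V̇ + PEEP (constant-flow equation of motion).
Only the elastic term changes: ΔPIP = ΔVt / C = (385 − 320) / 18.8 = 3.457 cmH2O.

3.5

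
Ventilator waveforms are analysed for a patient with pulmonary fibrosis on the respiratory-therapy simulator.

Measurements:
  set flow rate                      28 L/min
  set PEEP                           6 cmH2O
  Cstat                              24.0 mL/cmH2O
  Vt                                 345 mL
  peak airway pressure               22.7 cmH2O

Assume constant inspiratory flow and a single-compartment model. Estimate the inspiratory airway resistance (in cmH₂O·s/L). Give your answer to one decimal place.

Flow: 28 L/min ÷ 60 = 0.4667 L/s.
Equation of motion (constant flow): PIP = Vt/C + R·V̇ + PEEP.
R·V̇ = PIP − Vt/C − PEEP = 22.7 − 345/24.0 − 6 = 22.7 − 14.375 − 6 = 2.325 cmH2O.
R = 2.325 / 0.4667 = 4.982 cmH2O·s/L.

5.0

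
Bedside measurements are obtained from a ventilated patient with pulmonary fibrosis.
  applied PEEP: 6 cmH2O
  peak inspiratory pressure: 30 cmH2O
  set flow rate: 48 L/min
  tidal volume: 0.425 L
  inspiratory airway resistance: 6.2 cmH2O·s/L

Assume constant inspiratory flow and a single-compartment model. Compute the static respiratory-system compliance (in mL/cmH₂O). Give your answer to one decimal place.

22.3

Flow: 48 L/min ÷ 60 = 0.8 L/s.
Equation of motion (constant flow): PIP = Vt/C + R·V̇ + PEEP.
Vt/C = PIP − R·V̇ − PEEP = 30 − 6.2×0.8 − 6 = 30 − 4.96 − 6 = 19.04 cmH2O.
C = Vt / 19.04 = 425 / 19.04 = 22.321 mL/cmH2O.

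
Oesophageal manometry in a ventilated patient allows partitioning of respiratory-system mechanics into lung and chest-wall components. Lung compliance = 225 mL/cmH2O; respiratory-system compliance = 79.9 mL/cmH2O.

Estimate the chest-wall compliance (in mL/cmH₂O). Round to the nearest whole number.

1/Ccw = 1/Crs − 1/CL.
1/Ccw = 1/79.9 − 1/225 = 0.008071.
Ccw = 123.9 mL/cmH2O.

124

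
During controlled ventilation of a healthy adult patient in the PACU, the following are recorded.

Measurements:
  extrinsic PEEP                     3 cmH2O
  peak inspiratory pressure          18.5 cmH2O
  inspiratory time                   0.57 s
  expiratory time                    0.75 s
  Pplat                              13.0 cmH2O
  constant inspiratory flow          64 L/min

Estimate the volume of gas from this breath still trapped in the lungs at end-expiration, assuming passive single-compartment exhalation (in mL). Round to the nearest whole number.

56

Flow: 64 L/min ÷ 60 = 1.0667 L/s.
Vt = flow × Ti = 1.0667 L/s × 0.57 s × 1000 mL/L = 608.02 mL.
R = (PIP − Pplat)/V̇ = (18.5 − 13.0) / 1.0667 = 5.5/1.0667 = 5.156 cmH2O·s/L.
C = Vt/(Pplat − PEEP) = 608.02 / (13.0 − 3) = 608.02/10.0 = 60.802 mL/cmH2O.
τ = R × C = 5.156 × 0.0608 L/cmH2O = 0.3135 s.
Fraction remaining = e^(−Te/τ) = e^(−0.75/0.3135) = 0.09142.
Trapped volume = 608.02 × 0.09142 = 55.585 mL.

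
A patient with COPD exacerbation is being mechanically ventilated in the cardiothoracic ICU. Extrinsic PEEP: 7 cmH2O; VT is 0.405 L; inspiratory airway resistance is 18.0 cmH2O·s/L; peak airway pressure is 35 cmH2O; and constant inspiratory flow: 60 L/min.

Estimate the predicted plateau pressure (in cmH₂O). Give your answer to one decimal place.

17.0

Flow: 60 L/min ÷ 60 = 1 L/s.
Pplat = PIP − Raw × flow = 35 − 18.0 × 1 = 35 − 18.0 = 17.0 cmH2O.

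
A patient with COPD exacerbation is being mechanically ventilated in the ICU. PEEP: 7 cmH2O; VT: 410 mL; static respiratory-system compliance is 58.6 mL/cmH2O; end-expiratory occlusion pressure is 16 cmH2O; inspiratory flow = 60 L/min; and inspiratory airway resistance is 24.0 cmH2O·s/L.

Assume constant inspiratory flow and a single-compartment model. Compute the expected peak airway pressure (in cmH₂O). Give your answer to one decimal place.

47.0

Flow: 60 L/min ÷ 60 = 1 L/s.
Total PEEP = 16 cmH2O (set 7 + intrinsic 9); this is the baseline alveolar pressure.
Equation of motion (constant flow): PIP = Vt/C + R·V̇ + PEEP.
PIP = 410/58.6 + 24.0×1 + 16 = 6.997 + 24.0 + 16 = 46.997 cmH2O.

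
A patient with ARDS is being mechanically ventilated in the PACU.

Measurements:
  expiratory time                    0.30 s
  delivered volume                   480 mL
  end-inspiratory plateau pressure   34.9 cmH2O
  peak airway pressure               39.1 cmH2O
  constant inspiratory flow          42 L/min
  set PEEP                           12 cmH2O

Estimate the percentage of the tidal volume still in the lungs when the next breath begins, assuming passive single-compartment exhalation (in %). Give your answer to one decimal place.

9.2

Flow: 42 L/min ÷ 60 = 0.7 L/s.
R = (PIP − Pplat)/V̇ = (39.1 − 34.9) / 0.7 = 4.2/0.7 = 6.0 cmH2O·s/L.
C = Vt/(Pplat − PEEP) = 480.0 / (34.9 − 12) = 480.0/22.9 = 20.961 mL/cmH2O.
τ = R × C = 6.0 × 0.02096 L/cmH2O = 0.1258 s.
Fraction remaining at end-expiration = e^(−Te/τ) = e^(−0.30/0.1258) = 0.09211 → 9.211%.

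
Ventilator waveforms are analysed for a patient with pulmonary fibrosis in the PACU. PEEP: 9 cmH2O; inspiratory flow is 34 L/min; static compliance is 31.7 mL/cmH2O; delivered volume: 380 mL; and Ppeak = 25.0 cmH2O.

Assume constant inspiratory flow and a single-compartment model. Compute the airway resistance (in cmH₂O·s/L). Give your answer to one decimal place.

Flow: 34 L/min ÷ 60 = 0.5667 L/s.
Equation of motion (constant flow): PIP = Vt/C + R·V̇ + PEEP.
R·V̇ = PIP − Vt/C − PEEP = 25.0 − 380/31.7 − 9 = 25.0 − 11.987 − 9 = 4.013 cmH2O.
R = 4.013 / 0.5667 = 7.081 cmH2O·s/L.

7.1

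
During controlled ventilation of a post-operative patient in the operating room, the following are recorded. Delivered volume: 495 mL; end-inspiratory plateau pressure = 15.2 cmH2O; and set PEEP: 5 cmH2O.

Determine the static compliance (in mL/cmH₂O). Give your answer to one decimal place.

Cstat = Vt / (Pplat − PEEP) = 495 / (15.2 − 5) = 495 / 10.2 = 48.529 mL/cmH2O.

48.5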